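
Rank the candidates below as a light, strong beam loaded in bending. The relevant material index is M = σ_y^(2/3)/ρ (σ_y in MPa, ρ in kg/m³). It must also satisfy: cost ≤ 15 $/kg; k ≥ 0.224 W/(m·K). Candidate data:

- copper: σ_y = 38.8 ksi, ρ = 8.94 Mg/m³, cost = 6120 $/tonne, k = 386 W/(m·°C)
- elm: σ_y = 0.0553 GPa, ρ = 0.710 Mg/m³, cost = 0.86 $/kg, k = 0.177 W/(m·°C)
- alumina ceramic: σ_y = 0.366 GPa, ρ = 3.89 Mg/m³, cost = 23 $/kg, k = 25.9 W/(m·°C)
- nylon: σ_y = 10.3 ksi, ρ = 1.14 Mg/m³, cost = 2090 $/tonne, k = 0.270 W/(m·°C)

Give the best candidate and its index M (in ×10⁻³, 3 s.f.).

Screen on constraints: cost ≤ 15 $/kg; k ≥ 0.224 W/(m·K). Survivors: copper, nylon.
Convert each candidate to consistent units, then evaluate M:
  copper: σ_y = 267.5 MPa, ρ = 8940 kg/m³
  nylon: σ_y = 71.02 MPa, ρ = 1140 kg/m³
  nylon: M = 15.0×10⁻³
  copper: M = 4.64×10⁻³
The maximum is for nylon.

nylon, M = 15.0×10⁻³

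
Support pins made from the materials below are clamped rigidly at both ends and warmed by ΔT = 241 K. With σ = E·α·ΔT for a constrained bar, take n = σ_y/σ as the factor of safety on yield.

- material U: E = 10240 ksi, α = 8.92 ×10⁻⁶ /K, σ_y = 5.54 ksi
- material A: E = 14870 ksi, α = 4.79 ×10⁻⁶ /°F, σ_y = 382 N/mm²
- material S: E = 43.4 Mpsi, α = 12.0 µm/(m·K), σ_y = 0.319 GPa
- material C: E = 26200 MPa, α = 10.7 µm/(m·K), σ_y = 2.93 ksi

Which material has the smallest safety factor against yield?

material U

Per material, after unit conversion:
  material U: E = 70.60, α = 8.92, σ_y = 38.20 → σ = 152 MPa, n = 0.252
  material A: E = 102.5, α = 8.62, σ_y = 382.0 → σ = 213 MPa, n = 1.79
  material S: E = 299.2, α = 12.0, σ_y = 319.0 → σ = 865 MPa, n = 0.369
  material C: E = 26.20, α = 10.7, σ_y = 20.20 → σ = 67.6 MPa, n = 0.299
The minimum is material U at n = 0.252.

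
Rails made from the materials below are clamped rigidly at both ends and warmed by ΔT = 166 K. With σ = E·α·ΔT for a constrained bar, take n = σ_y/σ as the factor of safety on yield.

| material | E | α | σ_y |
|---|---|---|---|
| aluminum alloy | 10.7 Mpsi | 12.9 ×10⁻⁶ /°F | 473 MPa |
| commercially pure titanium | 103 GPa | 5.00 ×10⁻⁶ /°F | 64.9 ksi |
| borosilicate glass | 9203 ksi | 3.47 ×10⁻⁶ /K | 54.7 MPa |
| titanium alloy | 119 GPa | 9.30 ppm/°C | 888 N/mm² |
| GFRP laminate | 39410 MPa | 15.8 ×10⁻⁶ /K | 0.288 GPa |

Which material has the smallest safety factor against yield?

borosilicate glass

Converting E to GPa, α to ×10⁻⁶/K, σ_y to MPa, then σ and n for each:
  aluminum alloy: E = 73.77, α = 23.2, σ_y = 473.0 → σ = 284 MPa, n = 1.66
  commercially pure titanium: E = 103.0, α = 9.00, σ_y = 447.5 → σ = 154 MPa, n = 2.91
  borosilicate glass: E = 63.45, α = 3.47, σ_y = 54.70 → σ = 36.5 MPa, n = 1.50
  titanium alloy: E = 119.0, α = 9.30, σ_y = 888.0 → σ = 184 MPa, n = 4.83
  GFRP laminate: E = 39.41, α = 15.8, σ_y = 288.0 → σ = 103 MPa, n = 2.79
Smallest n: borosilicate glass with n = 1.50.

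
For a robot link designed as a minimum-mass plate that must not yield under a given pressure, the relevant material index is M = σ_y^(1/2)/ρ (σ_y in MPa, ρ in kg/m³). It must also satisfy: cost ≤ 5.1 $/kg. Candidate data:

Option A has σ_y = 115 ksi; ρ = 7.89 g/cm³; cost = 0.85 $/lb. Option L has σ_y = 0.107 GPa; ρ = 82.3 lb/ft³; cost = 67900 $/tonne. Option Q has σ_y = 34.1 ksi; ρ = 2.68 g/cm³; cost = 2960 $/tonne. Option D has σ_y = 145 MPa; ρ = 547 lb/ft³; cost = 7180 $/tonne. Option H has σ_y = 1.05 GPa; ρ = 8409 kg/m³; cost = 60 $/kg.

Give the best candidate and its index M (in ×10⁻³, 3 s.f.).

Screen on constraints: cost ≤ 5.1 $/kg. Survivors: option A, option Q.
After converting to SI:
  option A: σ_y = 792.9 MPa, ρ = 7890 kg/m³
  option Q: σ_y = 235.1 MPa, ρ = 2680 kg/m³
  option Q: M = 5.72×10⁻³
  option A: M = 3.57×10⁻³
Option Q has the largest M.

option Q, M = 5.72×10⁻³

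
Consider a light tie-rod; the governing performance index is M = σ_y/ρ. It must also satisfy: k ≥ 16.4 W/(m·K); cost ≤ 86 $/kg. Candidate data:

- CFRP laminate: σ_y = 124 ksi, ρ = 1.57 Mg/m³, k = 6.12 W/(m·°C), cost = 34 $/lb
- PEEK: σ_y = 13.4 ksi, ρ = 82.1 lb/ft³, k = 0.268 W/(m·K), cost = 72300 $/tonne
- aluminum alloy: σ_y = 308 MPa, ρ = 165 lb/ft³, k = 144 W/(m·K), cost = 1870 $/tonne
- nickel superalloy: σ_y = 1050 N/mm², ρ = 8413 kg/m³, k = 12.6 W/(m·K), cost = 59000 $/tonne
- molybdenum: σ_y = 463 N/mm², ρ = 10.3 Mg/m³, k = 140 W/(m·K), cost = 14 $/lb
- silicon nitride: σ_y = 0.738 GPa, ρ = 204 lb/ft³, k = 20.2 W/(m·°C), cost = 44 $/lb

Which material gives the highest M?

Screen on constraints: k ≥ 16.4 W/(m·K); cost ≤ 86 $/kg. Survivors: aluminum alloy, molybdenum.
In SI units:
  aluminum alloy: σ_y = 308.0 MPa, ρ = 2643 kg/m³
  molybdenum: σ_y = 463.0 MPa, ρ = 10300 kg/m³
  aluminum alloy: M = 117 kN·m/kg
  molybdenum: M = 45.0 kN·m/kg
Aluminum alloy ranks first.

aluminum alloy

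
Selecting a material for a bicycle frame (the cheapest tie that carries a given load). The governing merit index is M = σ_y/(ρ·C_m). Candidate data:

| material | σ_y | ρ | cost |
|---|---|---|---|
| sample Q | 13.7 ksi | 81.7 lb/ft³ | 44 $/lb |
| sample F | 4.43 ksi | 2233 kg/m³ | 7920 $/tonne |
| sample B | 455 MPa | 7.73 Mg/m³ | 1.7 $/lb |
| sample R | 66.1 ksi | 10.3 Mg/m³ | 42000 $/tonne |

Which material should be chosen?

sample B

Convert each candidate to consistent units, then evaluate M:
  sample Q: σ_y = 94.46 MPa, ρ = 1309 kg/m³, cost = 97.00 $/kg
  sample F: σ_y = 30.54 MPa, ρ = 2233 kg/m³, cost = 7.920 $/kg
  sample B: σ_y = 455.0 MPa, ρ = 7730 kg/m³, cost = 3.748 $/kg
  sample R: σ_y = 455.7 MPa, ρ = 10300 kg/m³, cost = 42.00 $/kg
  sample B: M = 15.7 kN·m per $
  sample F: M = 1.73 kN·m per $
  sample R: M = 1.05 kN·m per $
  sample Q: M = 0.744 kN·m per $
Sample B has the largest M.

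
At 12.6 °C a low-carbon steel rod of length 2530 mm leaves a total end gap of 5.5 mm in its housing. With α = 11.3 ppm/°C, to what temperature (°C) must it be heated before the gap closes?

205 °C

α·L₀·ΔT = 5.5 mm ⇒ ΔT = 5.5 / (11.3×10⁻⁶ × 2530.0) = 192.4 K.
T = 12.6 + 192.4 = 205.0 °C.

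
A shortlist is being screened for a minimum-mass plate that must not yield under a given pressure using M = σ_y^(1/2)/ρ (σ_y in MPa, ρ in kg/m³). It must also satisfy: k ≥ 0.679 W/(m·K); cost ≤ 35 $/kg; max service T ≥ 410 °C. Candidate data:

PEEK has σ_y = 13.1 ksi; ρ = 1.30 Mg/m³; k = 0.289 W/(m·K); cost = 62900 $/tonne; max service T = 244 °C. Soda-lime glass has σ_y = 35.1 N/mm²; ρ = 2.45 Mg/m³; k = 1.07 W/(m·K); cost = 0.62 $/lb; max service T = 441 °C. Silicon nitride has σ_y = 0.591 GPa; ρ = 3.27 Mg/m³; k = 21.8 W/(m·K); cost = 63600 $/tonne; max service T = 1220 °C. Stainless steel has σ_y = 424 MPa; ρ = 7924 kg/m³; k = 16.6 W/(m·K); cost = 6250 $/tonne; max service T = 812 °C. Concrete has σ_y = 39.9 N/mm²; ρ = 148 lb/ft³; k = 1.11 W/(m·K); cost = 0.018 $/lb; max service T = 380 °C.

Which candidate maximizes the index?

Screen on constraints: k ≥ 0.679 W/(m·K); cost ≤ 35 $/kg; max service T ≥ 410 °C. Survivors: soda-lime glass, stainless steel.
Convert each candidate to consistent units, then evaluate M:
  soda-lime glass: σ_y = 35.10 MPa, ρ = 2450 kg/m³
  stainless steel: σ_y = 424.0 MPa, ρ = 7924 kg/m³
  stainless steel: M = 2.60×10⁻³
  soda-lime glass: M = 2.42×10⁻³
Stainless steel ranks first.

stainless steel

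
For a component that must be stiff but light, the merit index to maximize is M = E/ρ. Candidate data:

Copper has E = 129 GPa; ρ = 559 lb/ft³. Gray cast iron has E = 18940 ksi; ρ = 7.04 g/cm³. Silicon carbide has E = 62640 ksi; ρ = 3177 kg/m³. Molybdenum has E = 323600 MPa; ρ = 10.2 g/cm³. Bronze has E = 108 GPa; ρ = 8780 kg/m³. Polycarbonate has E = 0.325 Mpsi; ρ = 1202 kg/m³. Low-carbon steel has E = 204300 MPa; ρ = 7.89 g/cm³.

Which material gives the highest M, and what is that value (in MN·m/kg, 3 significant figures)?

silicon carbide, M = 136 MN·m/kg

After converting to SI:
  copper: E = 129.0 GPa, ρ = 8954 kg/m³
  gray cast iron: E = 130.6 GPa, ρ = 7040 kg/m³
  silicon carbide: E = 431.9 GPa, ρ = 3177 kg/m³
  molybdenum: E = 323.6 GPa, ρ = 10200 kg/m³
  bronze: E = 108.0 GPa, ρ = 8780 kg/m³
  polycarbonate: E = 2.241 GPa, ρ = 1202 kg/m³
  low-carbon steel: E = 204.3 GPa, ρ = 7890 kg/m³
  silicon carbide: M = 136 MN·m/kg
  molybdenum: M = 31.7 MN·m/kg
  low-carbon steel: M = 25.9 MN·m/kg
  gray cast iron: M = 18.5 MN·m/kg
  copper: M = 14.4 MN·m/kg
  bronze: M = 12.3 MN·m/kg
  polycarbonate: M = 1.86 MN·m/kg
The maximum is for silicon carbide.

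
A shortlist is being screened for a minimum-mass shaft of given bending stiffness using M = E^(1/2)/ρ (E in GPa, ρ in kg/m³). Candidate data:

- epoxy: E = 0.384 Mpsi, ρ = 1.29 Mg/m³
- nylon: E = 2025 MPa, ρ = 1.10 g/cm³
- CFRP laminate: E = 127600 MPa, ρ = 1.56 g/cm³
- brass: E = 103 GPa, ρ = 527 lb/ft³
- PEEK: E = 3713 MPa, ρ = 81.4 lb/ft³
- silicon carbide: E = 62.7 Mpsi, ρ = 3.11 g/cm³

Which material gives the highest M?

CFRP laminate

Putting every candidate on a common basis:
  epoxy: E = 2.648 GPa, ρ = 1290 kg/m³
  nylon: E = 2.025 GPa, ρ = 1100 kg/m³
  CFRP laminate: E = 127.6 GPa, ρ = 1560 kg/m³
  brass: E = 103.0 GPa, ρ = 8442 kg/m³
  PEEK: E = 3.713 GPa, ρ = 1304 kg/m³
  silicon carbide: E = 432.3 GPa, ρ = 3110 kg/m³
  CFRP laminate: M = 7.24×10⁻³
  silicon carbide: M = 6.69×10⁻³
  PEEK: M = 1.48×10⁻³
  nylon: M = 1.29×10⁻³
  epoxy: M = 1.26×10⁻³
  brass: M = 1.20×10⁻³
The maximum is for CFRP laminate.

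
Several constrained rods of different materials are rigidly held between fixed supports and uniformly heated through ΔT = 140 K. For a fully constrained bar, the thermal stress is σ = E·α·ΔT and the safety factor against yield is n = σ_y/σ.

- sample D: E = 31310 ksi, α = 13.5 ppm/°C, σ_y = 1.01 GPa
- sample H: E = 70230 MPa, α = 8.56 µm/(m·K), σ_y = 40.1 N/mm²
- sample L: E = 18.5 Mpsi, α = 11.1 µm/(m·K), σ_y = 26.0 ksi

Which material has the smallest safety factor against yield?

Per material, after unit conversion:
  sample D: E = 215.9, α = 13.5, σ_y = 1010 → σ = 408 MPa, n = 2.48
  sample H: E = 70.23, α = 8.56, σ_y = 40.10 → σ = 84.2 MPa, n = 0.476
  sample L: E = 127.6, α = 11.1, σ_y = 179.3 → σ = 198 MPa, n = 0.904
Smallest n: sample H with n = 0.476.

sample H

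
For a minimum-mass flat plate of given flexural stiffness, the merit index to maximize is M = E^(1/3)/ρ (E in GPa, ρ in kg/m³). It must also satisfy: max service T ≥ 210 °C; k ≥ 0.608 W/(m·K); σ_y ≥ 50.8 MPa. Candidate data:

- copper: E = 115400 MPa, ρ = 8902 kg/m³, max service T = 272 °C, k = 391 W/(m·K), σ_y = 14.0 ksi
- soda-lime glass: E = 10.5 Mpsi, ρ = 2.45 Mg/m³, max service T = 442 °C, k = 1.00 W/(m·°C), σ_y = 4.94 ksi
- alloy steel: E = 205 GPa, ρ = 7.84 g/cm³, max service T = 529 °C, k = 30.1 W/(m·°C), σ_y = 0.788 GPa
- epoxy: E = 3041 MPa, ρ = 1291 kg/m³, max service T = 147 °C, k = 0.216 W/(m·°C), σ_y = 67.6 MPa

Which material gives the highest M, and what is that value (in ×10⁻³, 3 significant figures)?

Screen on constraints: max service T ≥ 210 °C; k ≥ 0.608 W/(m·K); σ_y ≥ 50.8 MPa. Survivors: copper, alloy steel.
After converting to SI:
  copper: E = 115.4 GPa, ρ = 8902 kg/m³
  alloy steel: E = 205.0 GPa, ρ = 7840 kg/m³
  alloy steel: M = 0.752×10⁻³
  copper: M = 0.547×10⁻³
Highest index: alloy steel.

alloy steel, M = 0.752×10⁻³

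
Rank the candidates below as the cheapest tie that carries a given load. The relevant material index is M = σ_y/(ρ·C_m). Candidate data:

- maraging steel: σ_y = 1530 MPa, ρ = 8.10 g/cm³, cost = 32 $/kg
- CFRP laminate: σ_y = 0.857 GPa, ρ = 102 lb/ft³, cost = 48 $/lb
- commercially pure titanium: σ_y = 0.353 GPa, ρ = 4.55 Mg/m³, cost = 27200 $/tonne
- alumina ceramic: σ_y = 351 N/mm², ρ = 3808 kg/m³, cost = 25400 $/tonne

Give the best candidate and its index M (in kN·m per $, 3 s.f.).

maraging steel, M = 5.90 kN·m per $

Putting every candidate on a common basis:
  maraging steel: σ_y = 1530 MPa, ρ = 8100 kg/m³, cost = 32.00 $/kg
  CFRP laminate: σ_y = 857.0 MPa, ρ = 1634 kg/m³, cost = 105.8 $/kg
  commercially pure titanium: σ_y = 353.0 MPa, ρ = 4550 kg/m³, cost = 27.20 $/kg
  alumina ceramic: σ_y = 351.0 MPa, ρ = 3808 kg/m³, cost = 25.40 $/kg
  maraging steel: M = 5.90 kN·m per $
  CFRP laminate: M = 4.96 kN·m per $
  alumina ceramic: M = 3.63 kN·m per $
  commercially pure titanium: M = 2.85 kN·m per $
Maraging steel has the largest M.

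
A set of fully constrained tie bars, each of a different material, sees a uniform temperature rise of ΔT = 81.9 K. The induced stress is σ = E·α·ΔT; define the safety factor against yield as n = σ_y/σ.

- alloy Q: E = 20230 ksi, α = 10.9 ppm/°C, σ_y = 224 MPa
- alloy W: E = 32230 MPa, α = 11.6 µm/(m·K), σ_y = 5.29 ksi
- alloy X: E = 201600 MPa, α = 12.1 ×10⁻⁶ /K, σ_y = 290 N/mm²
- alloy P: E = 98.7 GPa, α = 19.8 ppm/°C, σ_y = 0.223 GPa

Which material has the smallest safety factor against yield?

Converting E to GPa, α to ×10⁻⁶/K, σ_y to MPa, then σ and n for each:
  alloy Q: E = 139.5, α = 10.9, σ_y = 224.0 → σ = 125 MPa, n = 1.80
  alloy W: E = 32.23, α = 11.6, σ_y = 36.47 → σ = 30.6 MPa, n = 1.19
  alloy X: E = 201.6, α = 12.1, σ_y = 290.0 → σ = 200 MPa, n = 1.45
  alloy P: E = 98.70, α = 19.8, σ_y = 223.0 → σ = 160 MPa, n = 1.39
Smallest n: alloy W with n = 1.19.

alloy W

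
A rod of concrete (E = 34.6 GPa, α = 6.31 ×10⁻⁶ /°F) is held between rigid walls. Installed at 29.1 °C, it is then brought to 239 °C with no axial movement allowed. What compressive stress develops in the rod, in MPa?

82.5 MPa

α = 6.31×10⁻⁶/°F × 9/5 = 11.4×10⁻⁶/K.
ΔT = 209.9 K. Constrained thermal stress σ = E·α·ΔT = 34.60×10³ MPa × 11.4×10⁻⁶ × 209.9 = 82.5 MPa (compressive).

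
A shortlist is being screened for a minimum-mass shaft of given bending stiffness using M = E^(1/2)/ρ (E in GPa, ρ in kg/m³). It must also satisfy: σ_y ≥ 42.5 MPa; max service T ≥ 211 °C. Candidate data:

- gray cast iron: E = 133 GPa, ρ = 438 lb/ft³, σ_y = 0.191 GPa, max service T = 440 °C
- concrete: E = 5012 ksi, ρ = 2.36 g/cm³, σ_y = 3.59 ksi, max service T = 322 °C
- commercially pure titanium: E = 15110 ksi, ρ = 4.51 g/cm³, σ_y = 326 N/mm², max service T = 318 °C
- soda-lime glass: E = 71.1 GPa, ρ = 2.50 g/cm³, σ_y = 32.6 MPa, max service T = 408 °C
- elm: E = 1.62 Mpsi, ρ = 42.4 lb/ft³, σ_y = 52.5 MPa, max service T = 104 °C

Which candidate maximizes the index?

commercially pure titanium

Screen on constraints: σ_y ≥ 42.5 MPa; max service T ≥ 211 °C. Survivors: gray cast iron, commercially pure titanium.
After converting to SI:
  gray cast iron: E = 133.0 GPa, ρ = 7016 kg/m³
  commercially pure titanium: E = 104.2 GPa, ρ = 4510 kg/m³
  commercially pure titanium: M = 2.26×10⁻³
  gray cast iron: M = 1.64×10⁻³
Commercially pure titanium ranks first.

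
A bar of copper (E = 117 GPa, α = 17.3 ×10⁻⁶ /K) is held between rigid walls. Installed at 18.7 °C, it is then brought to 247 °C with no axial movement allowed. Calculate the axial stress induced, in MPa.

ΔT = 228.3 K. Constrained thermal stress σ = E·α·ΔT = 117.0×10³ MPa × 17.3×10⁻⁶ × 228.3 = 462 MPa (compressive).

462 MPa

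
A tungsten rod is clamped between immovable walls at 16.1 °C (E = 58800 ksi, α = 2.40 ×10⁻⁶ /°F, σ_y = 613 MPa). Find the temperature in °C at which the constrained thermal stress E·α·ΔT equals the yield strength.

366 °C

E = 58800 ksi = 405.4 GPa.
α = 2.40×10⁻⁶/°F × 9/5 = 4.32×10⁻⁶/K.
E·α·ΔT = 613.0 MPa ⇒ ΔT = 613.0 / (405.4×10³ × 4.32×10⁻⁶) = 350.0 K.
T = 16.1 + 350.0 = 366.1 °C.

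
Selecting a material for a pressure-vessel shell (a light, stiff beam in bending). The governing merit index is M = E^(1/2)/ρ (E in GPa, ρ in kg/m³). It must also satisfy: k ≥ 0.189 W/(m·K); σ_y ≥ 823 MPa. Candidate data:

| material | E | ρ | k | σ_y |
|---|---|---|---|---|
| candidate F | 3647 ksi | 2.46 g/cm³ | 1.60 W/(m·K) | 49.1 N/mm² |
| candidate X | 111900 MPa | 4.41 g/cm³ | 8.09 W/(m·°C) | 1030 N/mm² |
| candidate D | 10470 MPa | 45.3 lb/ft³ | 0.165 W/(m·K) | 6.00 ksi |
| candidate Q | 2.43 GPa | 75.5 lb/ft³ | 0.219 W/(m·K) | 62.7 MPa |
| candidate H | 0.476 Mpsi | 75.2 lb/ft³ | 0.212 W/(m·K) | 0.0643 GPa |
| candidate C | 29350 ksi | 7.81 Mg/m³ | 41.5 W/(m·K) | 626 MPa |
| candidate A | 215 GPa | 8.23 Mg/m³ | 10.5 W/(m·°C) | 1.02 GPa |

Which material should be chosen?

Screen on constraints: k ≥ 0.189 W/(m·K); σ_y ≥ 823 MPa. Survivors: candidate X, candidate A.
After converting to SI:
  candidate X: E = 111.9 GPa, ρ = 4410 kg/m³
  candidate A: E = 215.0 GPa, ρ = 8230 kg/m³
  candidate X: M = 2.40×10⁻³
  candidate A: M = 1.78×10⁻³
Highest index: candidate X.

candidate X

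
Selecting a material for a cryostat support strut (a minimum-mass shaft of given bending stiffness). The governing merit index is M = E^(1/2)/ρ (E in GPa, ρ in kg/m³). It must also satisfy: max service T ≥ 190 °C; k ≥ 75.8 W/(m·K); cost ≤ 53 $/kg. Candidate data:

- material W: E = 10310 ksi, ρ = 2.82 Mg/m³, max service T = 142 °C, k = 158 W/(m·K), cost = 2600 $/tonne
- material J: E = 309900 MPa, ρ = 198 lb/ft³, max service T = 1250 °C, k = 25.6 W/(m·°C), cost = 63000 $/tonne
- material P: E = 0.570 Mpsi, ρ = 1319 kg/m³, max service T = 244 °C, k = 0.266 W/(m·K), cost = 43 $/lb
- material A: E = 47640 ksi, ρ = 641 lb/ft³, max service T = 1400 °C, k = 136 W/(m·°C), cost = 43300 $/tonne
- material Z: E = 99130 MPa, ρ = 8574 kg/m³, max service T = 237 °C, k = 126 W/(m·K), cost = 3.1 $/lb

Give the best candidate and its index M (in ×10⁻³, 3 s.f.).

Screen on constraints: max service T ≥ 190 °C; k ≥ 75.8 W/(m·K); cost ≤ 53 $/kg. Survivors: material A, material Z.
Convert each candidate to consistent units, then evaluate M:
  material A: E = 328.5 GPa, ρ = 10270 kg/m³
  material Z: E = 99.13 GPa, ρ = 8574 kg/m³
  material A: M = 1.77×10⁻³
  material Z: M = 1.16×10⁻³
The maximum is for material A.

material A, M = 1.77×10⁻³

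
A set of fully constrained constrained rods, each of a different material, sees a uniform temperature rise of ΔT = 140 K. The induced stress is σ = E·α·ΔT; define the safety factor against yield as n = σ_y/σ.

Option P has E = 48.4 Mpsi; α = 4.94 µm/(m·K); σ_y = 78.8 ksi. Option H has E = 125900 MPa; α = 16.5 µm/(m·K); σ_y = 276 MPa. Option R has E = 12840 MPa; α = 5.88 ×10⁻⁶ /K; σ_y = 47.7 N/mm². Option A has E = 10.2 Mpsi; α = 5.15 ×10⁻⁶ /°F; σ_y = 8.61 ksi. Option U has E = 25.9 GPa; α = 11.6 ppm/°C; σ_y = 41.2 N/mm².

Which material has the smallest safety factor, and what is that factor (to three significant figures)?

option A, n = 0.650

With everything in SI (GPa, ×10⁻⁶/K, MPa):
  option P: E = 333.7, α = 4.94, σ_y = 543.3 → σ = 231 MPa, n = 2.35
  option H: E = 125.9, α = 16.5, σ_y = 276.0 → σ = 291 MPa, n = 0.949
  option R: E = 12.84, α = 5.88, σ_y = 47.70 → σ = 10.6 MPa, n = 4.51
  option A: E = 70.33, α = 9.27, σ_y = 59.36 → σ = 91.3 MPa, n = 0.650
  option U: E = 25.90, α = 11.6, σ_y = 41.20 → σ = 42.1 MPa, n = 0.980
Smallest n: option A with n = 0.650.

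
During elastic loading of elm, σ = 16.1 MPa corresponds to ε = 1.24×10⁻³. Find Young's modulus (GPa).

13.0 GPa

E = σ/ε = 16.1 MPa / 1.24×10⁻³ = 12980 MPa = 13.0 GPa.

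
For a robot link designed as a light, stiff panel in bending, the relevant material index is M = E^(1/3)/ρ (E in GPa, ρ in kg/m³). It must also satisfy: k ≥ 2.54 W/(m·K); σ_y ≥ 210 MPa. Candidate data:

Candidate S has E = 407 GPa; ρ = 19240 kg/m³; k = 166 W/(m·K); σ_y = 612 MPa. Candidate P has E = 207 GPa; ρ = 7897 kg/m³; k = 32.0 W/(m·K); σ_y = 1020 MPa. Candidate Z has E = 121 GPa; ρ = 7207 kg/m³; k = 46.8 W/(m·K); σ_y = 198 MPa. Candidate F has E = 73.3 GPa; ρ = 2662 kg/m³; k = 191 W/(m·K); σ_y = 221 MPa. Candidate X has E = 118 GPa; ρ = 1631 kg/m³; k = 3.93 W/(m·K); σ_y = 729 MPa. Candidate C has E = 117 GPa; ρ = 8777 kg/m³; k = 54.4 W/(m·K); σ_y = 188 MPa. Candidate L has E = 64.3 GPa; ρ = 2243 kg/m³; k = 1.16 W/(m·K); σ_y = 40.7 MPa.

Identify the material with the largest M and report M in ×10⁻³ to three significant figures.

candidate X, M = 3.01×10⁻³

Screen on constraints: k ≥ 2.54 W/(m·K); σ_y ≥ 210 MPa. Survivors: candidate S, candidate P, candidate F, candidate X.
Computing M directly (units already consistent):
  candidate X: M = 3.01×10⁻³
  candidate F: M = 1.57×10⁻³
  candidate P: M = 0.749×10⁻³
  candidate S: M = 0.385×10⁻³
Candidate X has the largest M.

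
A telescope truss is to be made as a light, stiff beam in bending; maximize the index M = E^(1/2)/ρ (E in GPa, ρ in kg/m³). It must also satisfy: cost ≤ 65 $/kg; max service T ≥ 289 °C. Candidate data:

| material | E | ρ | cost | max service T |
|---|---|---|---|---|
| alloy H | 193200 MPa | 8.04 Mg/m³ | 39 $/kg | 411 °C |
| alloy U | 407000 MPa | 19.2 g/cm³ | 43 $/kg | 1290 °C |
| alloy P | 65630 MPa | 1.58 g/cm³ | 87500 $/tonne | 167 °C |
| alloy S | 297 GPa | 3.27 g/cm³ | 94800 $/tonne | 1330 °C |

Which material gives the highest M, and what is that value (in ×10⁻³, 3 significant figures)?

alloy H, M = 1.73×10⁻³

Screen on constraints: cost ≤ 65 $/kg; max service T ≥ 289 °C. Survivors: alloy H, alloy U.
Normalizing units and computing the index:
  alloy H: E = 193.2 GPa, ρ = 8040 kg/m³
  alloy U: E = 407.0 GPa, ρ = 19200 kg/m³
  alloy H: M = 1.73×10⁻³
  alloy U: M = 1.05×10⁻³
Highest index: alloy H.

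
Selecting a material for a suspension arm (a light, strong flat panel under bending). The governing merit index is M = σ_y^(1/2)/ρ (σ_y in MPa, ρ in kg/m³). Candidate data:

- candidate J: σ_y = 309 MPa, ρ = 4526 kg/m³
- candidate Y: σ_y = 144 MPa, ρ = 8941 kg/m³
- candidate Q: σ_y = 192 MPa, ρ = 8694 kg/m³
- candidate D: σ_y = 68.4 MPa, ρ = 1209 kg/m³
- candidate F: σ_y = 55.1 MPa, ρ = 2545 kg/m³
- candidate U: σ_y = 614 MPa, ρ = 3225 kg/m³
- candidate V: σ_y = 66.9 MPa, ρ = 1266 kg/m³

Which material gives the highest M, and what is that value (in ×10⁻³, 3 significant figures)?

Computing M directly (units already consistent):
  candidate U: M = 7.68×10⁻³
  candidate D: M = 6.84×10⁻³
  candidate V: M = 6.46×10⁻³
  candidate J: M = 3.88×10⁻³
  candidate F: M = 2.92×10⁻³
  candidate Q: M = 1.59×10⁻³
  candidate Y: M = 1.34×10⁻³
Candidate U ranks first.

candidate U, M = 7.68×10⁻³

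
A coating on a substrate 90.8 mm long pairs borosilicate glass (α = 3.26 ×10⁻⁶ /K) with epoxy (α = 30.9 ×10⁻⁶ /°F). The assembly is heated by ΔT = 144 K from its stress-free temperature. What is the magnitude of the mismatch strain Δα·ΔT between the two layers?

7.54×10⁻³

epoxy: α = 30.9×10⁻⁶/°F × 9/5 = 55.6×10⁻⁶/K.
Δα = |3.26 − 55.6|×10⁻⁶/K = 52.4×10⁻⁶/K.
Mismatch strain = Δα·ΔT = 52.4×10⁻⁶ × 144.0 = 7.54×10⁻³.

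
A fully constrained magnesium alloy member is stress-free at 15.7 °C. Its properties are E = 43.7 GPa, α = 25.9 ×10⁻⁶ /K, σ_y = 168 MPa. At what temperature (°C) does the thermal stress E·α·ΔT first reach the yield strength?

164 °C

E·α·ΔT = 168.0 MPa ⇒ ΔT = 168.0 / (43.70×10³ × 25.9×10⁻⁶) = 148.4 K.
T = 15.7 + 148.4 = 164.1 °C.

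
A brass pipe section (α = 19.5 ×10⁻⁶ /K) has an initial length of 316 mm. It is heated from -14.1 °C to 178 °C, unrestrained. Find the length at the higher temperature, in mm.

317.18 mm

ΔT = 178 − (-14.1) = 192.1 K.
ΔL = α·L₀·ΔT = 19.5×10⁻⁶ × 316 mm × 192.1 K = 1.18 mm.
L = L₀ + ΔL = 316 + 1.18 = 317.18 mm.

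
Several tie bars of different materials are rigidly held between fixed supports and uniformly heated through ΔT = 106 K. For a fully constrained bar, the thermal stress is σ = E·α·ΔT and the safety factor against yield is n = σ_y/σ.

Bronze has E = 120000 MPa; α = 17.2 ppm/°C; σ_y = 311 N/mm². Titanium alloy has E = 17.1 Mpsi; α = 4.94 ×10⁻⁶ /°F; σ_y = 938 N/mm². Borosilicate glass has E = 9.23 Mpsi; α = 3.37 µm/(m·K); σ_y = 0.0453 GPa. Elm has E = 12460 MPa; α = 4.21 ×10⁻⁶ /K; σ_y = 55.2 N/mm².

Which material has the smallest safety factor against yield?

In consistent units (E in GPa, α in ×10⁻⁶/K, σ_y in MPa):
  bronze: E = 120.0, α = 17.2, σ_y = 311.0 → σ = 219 MPa, n = 1.42
  titanium alloy: E = 117.9, α = 8.89, σ_y = 938.0 → σ = 111 MPa, n = 8.44
  borosilicate glass: E = 63.64, α = 3.37, σ_y = 45.30 → σ = 22.7 MPa, n = 1.99
  elm: E = 12.46, α = 4.21, σ_y = 55.20 → σ = 5.56 MPa, n = 9.93
Smallest n: bronze with n = 1.42.

bronze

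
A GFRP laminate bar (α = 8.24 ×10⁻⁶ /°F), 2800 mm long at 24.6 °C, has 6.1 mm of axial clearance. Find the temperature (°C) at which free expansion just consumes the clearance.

171 °C

α = 8.24×10⁻⁶/°F × 9/5 = 14.8×10⁻⁶/K.
α·L₀·ΔT = 6.1 mm ⇒ ΔT = 6.1 / (14.8×10⁻⁶ × 2800.0) = 146.9 K.
T = 24.6 + 146.9 = 171.5 °C.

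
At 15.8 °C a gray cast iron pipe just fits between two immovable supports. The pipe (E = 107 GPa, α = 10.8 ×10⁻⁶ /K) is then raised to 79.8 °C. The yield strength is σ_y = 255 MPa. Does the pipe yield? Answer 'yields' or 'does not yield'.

does not yield

ΔT = 64.00 K. Constrained thermal stress σ = E·α·ΔT = 107.0×10³ MPa × 10.8×10⁻⁶ × 64.00 = 74.0 MPa (compressive).
Compare to σ_y = 255 MPa: σ < σ_y, so it does not yield.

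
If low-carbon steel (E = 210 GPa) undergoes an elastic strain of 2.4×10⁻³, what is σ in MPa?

504 MPa

σ = E·ε = 210000 MPa × 2.4×10⁻³ = 504 MPa.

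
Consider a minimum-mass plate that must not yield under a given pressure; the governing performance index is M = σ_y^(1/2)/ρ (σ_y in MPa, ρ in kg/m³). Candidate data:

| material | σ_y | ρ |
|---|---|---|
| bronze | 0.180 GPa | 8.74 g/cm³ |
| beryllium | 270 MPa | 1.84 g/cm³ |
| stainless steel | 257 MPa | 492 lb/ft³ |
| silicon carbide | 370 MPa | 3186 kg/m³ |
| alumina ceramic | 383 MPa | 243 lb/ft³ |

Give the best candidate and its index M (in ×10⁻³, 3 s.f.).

Putting every candidate on a common basis:
  bronze: σ_y = 180.0 MPa, ρ = 8740 kg/m³
  beryllium: σ_y = 270.0 MPa, ρ = 1840 kg/m³
  stainless steel: σ_y = 257.0 MPa, ρ = 7881 kg/m³
  silicon carbide: σ_y = 370.0 MPa, ρ = 3186 kg/m³
  alumina ceramic: σ_y = 383.0 MPa, ρ = 3892 kg/m³
  beryllium: M = 8.93×10⁻³
  silicon carbide: M = 6.04×10⁻³
  alumina ceramic: M = 5.03×10⁻³
  stainless steel: M = 2.03×10⁻³
  bronze: M = 1.54×10⁻³
Beryllium ranks first.

beryllium, M = 8.93×10⁻³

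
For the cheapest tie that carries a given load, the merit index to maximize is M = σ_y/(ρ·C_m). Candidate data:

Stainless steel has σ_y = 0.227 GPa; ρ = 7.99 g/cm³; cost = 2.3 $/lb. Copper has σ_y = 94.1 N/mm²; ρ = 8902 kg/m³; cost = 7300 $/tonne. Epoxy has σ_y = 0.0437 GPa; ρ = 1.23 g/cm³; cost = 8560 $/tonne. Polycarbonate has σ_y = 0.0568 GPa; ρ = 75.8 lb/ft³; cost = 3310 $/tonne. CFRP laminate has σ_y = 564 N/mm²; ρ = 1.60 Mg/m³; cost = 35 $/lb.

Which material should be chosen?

polycarbonate

Convert each candidate to consistent units, then evaluate M:
  stainless steel: σ_y = 227.0 MPa, ρ = 7990 kg/m³, cost = 5.071 $/kg
  copper: σ_y = 94.10 MPa, ρ = 8902 kg/m³, cost = 7.300 $/kg
  epoxy: σ_y = 43.70 MPa, ρ = 1230 kg/m³, cost = 8.560 $/kg
  polycarbonate: σ_y = 56.80 MPa, ρ = 1214 kg/m³, cost = 3.310 $/kg
  CFRP laminate: σ_y = 564.0 MPa, ρ = 1600 kg/m³, cost = 77.16 $/kg
  polycarbonate: M = 14.1 kN·m per $
  stainless steel: M = 5.60 kN·m per $
  CFRP laminate: M = 4.57 kN·m per $
  epoxy: M = 4.15 kN·m per $
  copper: M = 1.45 kN·m per $
Highest index: polycarbonate.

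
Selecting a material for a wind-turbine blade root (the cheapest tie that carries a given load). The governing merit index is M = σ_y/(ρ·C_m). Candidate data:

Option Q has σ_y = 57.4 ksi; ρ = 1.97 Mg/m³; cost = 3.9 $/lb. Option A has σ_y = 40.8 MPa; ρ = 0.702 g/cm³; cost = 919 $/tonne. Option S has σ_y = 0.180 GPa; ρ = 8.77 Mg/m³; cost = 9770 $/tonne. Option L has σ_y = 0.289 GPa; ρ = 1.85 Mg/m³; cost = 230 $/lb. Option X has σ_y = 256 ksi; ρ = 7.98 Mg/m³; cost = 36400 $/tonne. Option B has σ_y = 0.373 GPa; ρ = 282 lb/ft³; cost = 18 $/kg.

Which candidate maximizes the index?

option A

Putting every candidate on a common basis:
  option Q: σ_y = 395.8 MPa, ρ = 1970 kg/m³, cost = 8.598 $/kg
  option A: σ_y = 40.80 MPa, ρ = 702.0 kg/m³, cost = 0.9190 $/kg
  option S: σ_y = 180.0 MPa, ρ = 8770 kg/m³, cost = 9.770 $/kg
  option L: σ_y = 289.0 MPa, ρ = 1850 kg/m³, cost = 507.1 $/kg
  option X: σ_y = 1765 MPa, ρ = 7980 kg/m³, cost = 36.40 $/kg
  option B: σ_y = 373.0 MPa, ρ = 4517 kg/m³, cost = 18.00 $/kg
  option A: M = 63.2 kN·m per $
  option Q: M = 23.4 kN·m per $
  option X: M = 6.08 kN·m per $
  option B: M = 4.59 kN·m per $
  option S: M = 2.10 kN·m per $
  option L: M = 0.308 kN·m per $
Option A ranks first.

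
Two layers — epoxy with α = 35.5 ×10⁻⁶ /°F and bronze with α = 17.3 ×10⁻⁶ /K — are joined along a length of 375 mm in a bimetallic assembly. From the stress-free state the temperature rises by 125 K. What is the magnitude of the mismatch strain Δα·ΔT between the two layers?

5.82×10⁻³

epoxy: α = 35.5×10⁻⁶/°F × 9/5 = 63.9×10⁻⁶/K.
Δα = |63.9 − 17.3|×10⁻⁶/K = 46.6×10⁻⁶/K.
Mismatch strain = Δα·ΔT = 46.6×10⁻⁶ × 125.0 = 5.82×10⁻³.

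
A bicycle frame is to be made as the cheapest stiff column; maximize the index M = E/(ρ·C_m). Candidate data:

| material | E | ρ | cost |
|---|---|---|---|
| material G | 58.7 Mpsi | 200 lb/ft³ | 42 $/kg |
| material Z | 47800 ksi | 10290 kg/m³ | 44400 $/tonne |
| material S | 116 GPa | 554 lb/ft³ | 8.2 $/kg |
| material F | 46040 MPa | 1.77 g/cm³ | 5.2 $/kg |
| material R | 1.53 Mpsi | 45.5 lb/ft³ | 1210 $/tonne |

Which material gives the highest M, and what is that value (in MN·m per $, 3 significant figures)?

Normalizing units and computing the index:
  material G: E = 404.7 GPa, ρ = 3204 kg/m³, cost = 42.00 $/kg
  material Z: E = 329.6 GPa, ρ = 10290 kg/m³, cost = 44.40 $/kg
  material S: E = 116.0 GPa, ρ = 8874 kg/m³, cost = 8.200 $/kg
  material F: E = 46.04 GPa, ρ = 1770 kg/m³, cost = 5.200 $/kg
  material R: E = 10.55 GPa, ρ = 728.8 kg/m³, cost = 1.210 $/kg
  material R: M = 12.0 MN·m per $
  material F: M = 5.00 MN·m per $
  material G: M = 3.01 MN·m per $
  material S: M = 1.59 MN·m per $
  material Z: M = 0.721 MN·m per $
Material R ranks first.

material R, M = 12.0 MN·m per $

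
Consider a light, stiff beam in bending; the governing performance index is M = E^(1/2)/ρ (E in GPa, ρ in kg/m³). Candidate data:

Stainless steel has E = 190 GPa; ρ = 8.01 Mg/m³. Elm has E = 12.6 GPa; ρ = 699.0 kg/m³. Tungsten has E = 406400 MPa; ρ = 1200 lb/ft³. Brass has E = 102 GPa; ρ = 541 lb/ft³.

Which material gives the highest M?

elm

Normalizing units and computing the index:
  stainless steel: E = 190.0 GPa, ρ = 8010 kg/m³
  elm: E = 12.60 GPa, ρ = 699.0 kg/m³
  tungsten: E = 406.4 GPa, ρ = 19220 kg/m³
  brass: E = 102.0 GPa, ρ = 8666 kg/m³
  elm: M = 5.08×10⁻³
  stainless steel: M = 1.72×10⁻³
  brass: M = 1.17×10⁻³
  tungsten: M = 1.05×10⁻³
Highest index: elm.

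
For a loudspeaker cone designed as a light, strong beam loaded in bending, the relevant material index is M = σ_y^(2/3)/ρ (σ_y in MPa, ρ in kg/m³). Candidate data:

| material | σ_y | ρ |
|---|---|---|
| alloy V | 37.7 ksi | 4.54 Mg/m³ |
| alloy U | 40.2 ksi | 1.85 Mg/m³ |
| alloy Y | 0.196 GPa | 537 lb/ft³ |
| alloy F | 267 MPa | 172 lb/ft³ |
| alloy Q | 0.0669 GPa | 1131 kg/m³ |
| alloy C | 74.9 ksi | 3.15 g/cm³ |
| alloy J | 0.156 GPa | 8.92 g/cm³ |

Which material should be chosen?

alloy U

In SI units:
  alloy V: σ_y = 259.9 MPa, ρ = 4540 kg/m³
  alloy U: σ_y = 277.2 MPa, ρ = 1850 kg/m³
  alloy Y: σ_y = 196.0 MPa, ρ = 8602 kg/m³
  alloy F: σ_y = 267.0 MPa, ρ = 2755 kg/m³
  alloy Q: σ_y = 66.90 MPa, ρ = 1131 kg/m³
  alloy C: σ_y = 516.4 MPa, ρ = 3150 kg/m³
  alloy J: σ_y = 156.0 MPa, ρ = 8920 kg/m³
  alloy U: M = 23.0×10⁻³
  alloy C: M = 20.4×10⁻³
  alloy F: M = 15.0×10⁻³
  alloy Q: M = 14.6×10⁻³
  alloy V: M = 8.97×10⁻³
  alloy Y: M = 3.92×10⁻³
  alloy J: M = 3.25×10⁻³
Alloy U has the largest M.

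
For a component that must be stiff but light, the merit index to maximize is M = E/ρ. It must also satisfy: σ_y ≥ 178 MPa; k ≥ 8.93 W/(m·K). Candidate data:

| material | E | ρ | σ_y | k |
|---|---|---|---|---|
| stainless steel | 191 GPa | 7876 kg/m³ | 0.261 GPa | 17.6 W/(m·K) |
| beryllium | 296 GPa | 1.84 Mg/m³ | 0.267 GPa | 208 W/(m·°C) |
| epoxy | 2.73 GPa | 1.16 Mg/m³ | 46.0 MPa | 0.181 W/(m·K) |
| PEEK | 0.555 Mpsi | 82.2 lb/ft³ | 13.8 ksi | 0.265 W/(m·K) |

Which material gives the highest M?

Screen on constraints: σ_y ≥ 178 MPa; k ≥ 8.93 W/(m·K). Survivors: stainless steel, beryllium.
Putting every candidate on a common basis:
  stainless steel: E = 191.0 GPa, ρ = 7876 kg/m³
  beryllium: E = 296.0 GPa, ρ = 1840 kg/m³
  beryllium: M = 161 MN·m/kg
  stainless steel: M = 24.3 MN·m/kg
Beryllium has the largest M.

beryllium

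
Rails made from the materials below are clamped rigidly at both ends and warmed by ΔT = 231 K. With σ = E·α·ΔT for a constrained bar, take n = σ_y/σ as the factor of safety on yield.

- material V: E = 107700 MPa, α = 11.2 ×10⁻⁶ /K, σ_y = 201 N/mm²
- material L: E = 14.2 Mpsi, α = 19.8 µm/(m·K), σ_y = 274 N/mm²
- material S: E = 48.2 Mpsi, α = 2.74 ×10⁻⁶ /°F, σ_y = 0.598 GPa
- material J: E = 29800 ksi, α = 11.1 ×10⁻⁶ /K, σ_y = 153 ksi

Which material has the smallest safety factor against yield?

Per material, after unit conversion:
  material V: E = 107.7, α = 11.2, σ_y = 201.0 → σ = 279 MPa, n = 0.721
  material L: E = 97.91, α = 19.8, σ_y = 274.0 → σ = 448 MPa, n = 0.612
  material S: E = 332.3, α = 4.93, σ_y = 598.0 → σ = 379 MPa, n = 1.58
  material J: E = 205.5, α = 11.1, σ_y = 1055 → σ = 527 MPa, n = 2.00
Material L has the lowest safety factor, n = 0.612.

material L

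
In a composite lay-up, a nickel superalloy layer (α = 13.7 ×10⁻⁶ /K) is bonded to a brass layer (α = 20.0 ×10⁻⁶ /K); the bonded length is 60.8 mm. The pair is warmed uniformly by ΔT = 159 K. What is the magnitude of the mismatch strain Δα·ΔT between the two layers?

Δα = |13.7 − 20.0|×10⁻⁶/K = 6.30×10⁻⁶/K.
Mismatch strain = Δα·ΔT = 6.30×10⁻⁶ × 159.0 = 1.00×10⁻³.

1.00×10⁻³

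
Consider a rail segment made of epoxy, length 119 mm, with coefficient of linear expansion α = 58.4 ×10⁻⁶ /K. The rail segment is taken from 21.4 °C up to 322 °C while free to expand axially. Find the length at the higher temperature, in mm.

ΔT = 322 − 21.4 = 300.6 K.
ΔL = α·L₀·ΔT = 58.4×10⁻⁶ × 119 mm × 300.6 K = 2.09 mm.
L = L₀ + ΔL = 119 + 2.09 = 121.09 mm.

121.09 mm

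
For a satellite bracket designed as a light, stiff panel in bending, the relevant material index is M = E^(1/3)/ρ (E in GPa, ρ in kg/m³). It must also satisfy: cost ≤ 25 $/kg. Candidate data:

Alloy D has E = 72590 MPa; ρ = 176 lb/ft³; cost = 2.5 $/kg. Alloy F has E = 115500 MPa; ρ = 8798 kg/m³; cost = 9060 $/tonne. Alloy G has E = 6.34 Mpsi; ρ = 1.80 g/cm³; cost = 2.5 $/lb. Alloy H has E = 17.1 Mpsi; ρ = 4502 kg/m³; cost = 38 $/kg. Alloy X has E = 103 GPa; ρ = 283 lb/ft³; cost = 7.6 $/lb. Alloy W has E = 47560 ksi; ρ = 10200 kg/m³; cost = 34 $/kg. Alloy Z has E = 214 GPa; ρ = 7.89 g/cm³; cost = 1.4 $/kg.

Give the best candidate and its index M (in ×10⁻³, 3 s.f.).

alloy G, M = 1.96×10⁻³

Screen on constraints: cost ≤ 25 $/kg. Survivors: alloy D, alloy F, alloy G, alloy X, alloy Z.
In SI units:
  alloy D: E = 72.59 GPa, ρ = 2819 kg/m³
  alloy F: E = 115.5 GPa, ρ = 8798 kg/m³
  alloy G: E = 43.71 GPa, ρ = 1800 kg/m³
  alloy X: E = 103.0 GPa, ρ = 4533 kg/m³
  alloy Z: E = 214.0 GPa, ρ = 7890 kg/m³
  alloy G: M = 1.96×10⁻³
  alloy D: M = 1.48×10⁻³
  alloy X: M = 1.03×10⁻³
  alloy Z: M = 0.758×10⁻³
  alloy F: M = 0.554×10⁻³
Alloy G ranks first.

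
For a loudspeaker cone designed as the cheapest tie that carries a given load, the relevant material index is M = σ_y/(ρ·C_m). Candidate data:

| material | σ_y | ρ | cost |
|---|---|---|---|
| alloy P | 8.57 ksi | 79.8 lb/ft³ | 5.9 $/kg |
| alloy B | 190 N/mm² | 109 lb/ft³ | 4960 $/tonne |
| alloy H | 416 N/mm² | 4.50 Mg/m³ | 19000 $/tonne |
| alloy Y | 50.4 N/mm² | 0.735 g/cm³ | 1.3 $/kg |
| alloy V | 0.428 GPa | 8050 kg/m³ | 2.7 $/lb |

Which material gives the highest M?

Convert each candidate to consistent units, then evaluate M:
  alloy P: σ_y = 59.09 MPa, ρ = 1278 kg/m³, cost = 5.900 $/kg
  alloy B: σ_y = 190.0 MPa, ρ = 1746 kg/m³, cost = 4.960 $/kg
  alloy H: σ_y = 416.0 MPa, ρ = 4500 kg/m³, cost = 19.00 $/kg
  alloy Y: σ_y = 50.40 MPa, ρ = 735.0 kg/m³, cost = 1.300 $/kg
  alloy V: σ_y = 428.0 MPa, ρ = 8050 kg/m³, cost = 5.952 $/kg
  alloy Y: M = 52.7 kN·m per $
  alloy B: M = 21.9 kN·m per $
  alloy V: M = 8.93 kN·m per $
  alloy P: M = 7.83 kN·m per $
  alloy H: M = 4.87 kN·m per $
The maximum is for alloy Y.

alloy Y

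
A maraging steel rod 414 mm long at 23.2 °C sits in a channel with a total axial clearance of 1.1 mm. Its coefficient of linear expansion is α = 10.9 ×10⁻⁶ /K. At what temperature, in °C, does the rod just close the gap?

267 °C

α·L₀·ΔT = 1.1 mm ⇒ ΔT = 1.1 / (10.9×10⁻⁶ × 414.0) = 243.8 K.
T = 23.2 + 243.8 = 267.0 °C.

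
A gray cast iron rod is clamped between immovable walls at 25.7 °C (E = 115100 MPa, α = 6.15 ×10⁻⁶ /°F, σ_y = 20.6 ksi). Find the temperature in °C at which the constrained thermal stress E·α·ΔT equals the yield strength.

137 °C

E = 115100 MPa = 115.1 GPa.
α = 6.15×10⁻⁶/°F × 9/5 = 11.1×10⁻⁶/K.
σ_y = 20.6 ksi = 142.0 MPa.
E·α·ΔT = 142.0 MPa ⇒ ΔT = 142.0 / (115.1×10³ × 11.1×10⁻⁶) = 111.5 K.
T = 25.7 + 111.5 = 137.2 °C.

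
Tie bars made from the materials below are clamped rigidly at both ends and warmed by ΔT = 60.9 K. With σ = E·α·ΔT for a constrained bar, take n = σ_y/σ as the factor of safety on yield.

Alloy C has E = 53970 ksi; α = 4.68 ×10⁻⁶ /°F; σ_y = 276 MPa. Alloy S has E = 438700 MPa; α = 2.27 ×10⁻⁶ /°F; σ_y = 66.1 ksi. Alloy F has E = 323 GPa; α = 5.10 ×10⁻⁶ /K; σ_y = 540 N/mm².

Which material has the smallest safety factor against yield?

alloy C

Converting E to GPa, α to ×10⁻⁶/K, σ_y to MPa, then σ and n for each:
  alloy C: E = 372.1, α = 8.42, σ_y = 276.0 → σ = 191 MPa, n = 1.45
  alloy S: E = 438.7, α = 4.09, σ_y = 455.7 → σ = 109 MPa, n = 4.17
  alloy F: E = 323.0, α = 5.10, σ_y = 540.0 → σ = 100 MPa, n = 5.38
The minimum is alloy C at n = 1.45.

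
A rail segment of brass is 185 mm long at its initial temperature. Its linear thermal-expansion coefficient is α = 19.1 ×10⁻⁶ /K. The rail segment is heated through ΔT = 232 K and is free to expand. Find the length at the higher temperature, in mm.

185.82 mm

ΔL = α·L₀·ΔT = 19.1×10⁻⁶ × 185 mm × 232.0 K = 0.820 mm.
L = L₀ + ΔL = 185 + 0.820 = 185.82 mm.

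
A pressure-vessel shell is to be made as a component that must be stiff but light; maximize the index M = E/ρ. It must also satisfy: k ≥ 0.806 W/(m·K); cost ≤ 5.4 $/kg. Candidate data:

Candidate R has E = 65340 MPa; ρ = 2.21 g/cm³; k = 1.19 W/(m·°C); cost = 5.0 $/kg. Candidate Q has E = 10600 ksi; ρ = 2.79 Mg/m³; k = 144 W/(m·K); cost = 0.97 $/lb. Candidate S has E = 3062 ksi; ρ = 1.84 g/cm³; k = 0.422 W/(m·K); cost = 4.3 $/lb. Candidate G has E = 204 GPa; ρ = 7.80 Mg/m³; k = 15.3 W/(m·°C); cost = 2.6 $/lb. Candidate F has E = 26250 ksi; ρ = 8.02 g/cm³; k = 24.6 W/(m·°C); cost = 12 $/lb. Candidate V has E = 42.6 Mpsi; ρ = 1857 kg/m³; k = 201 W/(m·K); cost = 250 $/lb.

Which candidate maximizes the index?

Screen on constraints: k ≥ 0.806 W/(m·K); cost ≤ 5.4 $/kg. Survivors: candidate R, candidate Q.
Normalizing units and computing the index:
  candidate R: E = 65.34 GPa, ρ = 2210 kg/m³
  candidate Q: E = 73.08 GPa, ρ = 2790 kg/m³
  candidate R: M = 29.6 MN·m/kg
  candidate Q: M = 26.2 MN·m/kg
Highest index: candidate R.

candidate R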